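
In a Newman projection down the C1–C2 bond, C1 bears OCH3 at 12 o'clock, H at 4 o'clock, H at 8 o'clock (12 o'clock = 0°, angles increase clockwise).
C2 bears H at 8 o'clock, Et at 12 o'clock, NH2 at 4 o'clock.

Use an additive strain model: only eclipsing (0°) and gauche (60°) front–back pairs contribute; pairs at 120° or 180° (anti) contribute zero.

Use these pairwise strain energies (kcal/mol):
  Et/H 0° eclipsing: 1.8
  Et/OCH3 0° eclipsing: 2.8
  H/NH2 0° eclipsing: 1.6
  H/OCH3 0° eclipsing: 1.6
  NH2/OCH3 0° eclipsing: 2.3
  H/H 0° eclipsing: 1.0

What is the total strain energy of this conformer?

This conformer (eclipsed): OCH3(0°)/Et(0°) eclipsed 2.8; H(120°)/NH2(120°) eclipsed 1.6; H(240°)/H(240°) eclipsed 1.0 → 5.4 kcal/mol.

5.4 kcal/mol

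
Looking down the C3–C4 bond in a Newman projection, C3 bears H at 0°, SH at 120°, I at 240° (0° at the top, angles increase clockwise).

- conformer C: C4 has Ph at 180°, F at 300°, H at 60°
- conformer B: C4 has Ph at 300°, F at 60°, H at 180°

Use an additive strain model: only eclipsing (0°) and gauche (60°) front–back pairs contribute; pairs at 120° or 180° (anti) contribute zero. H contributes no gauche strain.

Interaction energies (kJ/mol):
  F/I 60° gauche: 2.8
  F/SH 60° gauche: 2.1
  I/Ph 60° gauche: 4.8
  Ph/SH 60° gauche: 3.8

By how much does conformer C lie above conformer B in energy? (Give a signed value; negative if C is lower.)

C is staggered. SH at 120° is gauche with Ph at 180° (3.8); I at 240° is gauche with Ph at 180° (4.8); I at 240° is gauche with F at 300° (2.8). Total 11.4 kJ/mol.
B is staggered. SH at 120° is gauche with F at 60° (2.1); I at 240° is gauche with Ph at 300° (4.8). Total 6.9 kJ/mol.
E(C) − E(B) = 11.4 − 6.9 = +4.5 kJ/mol.

+4.5 kJ/mol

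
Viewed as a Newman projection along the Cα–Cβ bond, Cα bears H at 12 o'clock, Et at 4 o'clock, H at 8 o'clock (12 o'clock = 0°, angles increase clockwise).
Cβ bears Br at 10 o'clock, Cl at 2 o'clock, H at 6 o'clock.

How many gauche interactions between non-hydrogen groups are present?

Non-H gauche pairs: Et(120°)/Cl(60°) — 1 interaction.

1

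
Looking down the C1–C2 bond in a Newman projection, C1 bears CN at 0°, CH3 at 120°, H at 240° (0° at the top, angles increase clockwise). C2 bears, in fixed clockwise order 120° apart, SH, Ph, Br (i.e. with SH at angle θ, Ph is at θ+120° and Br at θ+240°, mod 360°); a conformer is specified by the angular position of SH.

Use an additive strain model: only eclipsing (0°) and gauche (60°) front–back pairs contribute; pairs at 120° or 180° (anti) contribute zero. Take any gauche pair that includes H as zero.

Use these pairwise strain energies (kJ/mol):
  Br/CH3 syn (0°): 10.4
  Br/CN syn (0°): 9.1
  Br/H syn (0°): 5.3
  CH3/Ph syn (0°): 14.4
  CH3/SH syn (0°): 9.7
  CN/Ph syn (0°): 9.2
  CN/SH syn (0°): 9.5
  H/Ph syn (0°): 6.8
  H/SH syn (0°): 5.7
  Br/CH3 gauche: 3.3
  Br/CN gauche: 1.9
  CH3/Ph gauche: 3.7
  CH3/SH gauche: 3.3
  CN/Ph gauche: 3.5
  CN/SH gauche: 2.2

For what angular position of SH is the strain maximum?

SH at 0° is eclipsed. CN at 0° is eclipsed with SH at 0° (9.5); CH3 at 120° is eclipsed with Ph at 120° (14.4); H at 240° is eclipsed with Br at 240° (5.3). Total 29.2 kJ/mol.
SH at 60° is staggered. CN at 0° is gauche with SH at 60° (2.2); CN at 0° is gauche with Br at 300° (1.9); CH3 at 120° is gauche with SH at 60° (3.3); CH3 at 120° is gauche with Ph at 180° (3.7). Total 11.1 kJ/mol.
SH at 120° is eclipsed. CN at 0° is eclipsed with Br at 0° (9.1); CH3 at 120° is eclipsed with SH at 120° (9.7); H at 240° is eclipsed with Ph at 240° (6.8). Total 25.6 kJ/mol.
SH at 180° is staggered. CN at 0° is gauche with Ph at 300° (3.5); CN at 0° is gauche with Br at 60° (1.9); CH3 at 120° is gauche with SH at 180° (3.3); CH3 at 120° is gauche with Br at 60° (3.3). Total 12.0 kJ/mol.
SH at 240° is eclipsed. CN at 0° is eclipsed with Ph at 0° (9.2); CH3 at 120° is eclipsed with Br at 120° (10.4); H at 240° is eclipsed with SH at 240° (5.7). Total 25.3 kJ/mol.
SH at 300° is staggered. CN at 0° is gauche with SH at 300° (2.2); CN at 0° is gauche with Ph at 60° (3.5); CH3 at 120° is gauche with Ph at 60° (3.7); CH3 at 120° is gauche with Br at 180° (3.3). Total 12.7 kJ/mol.
The maximum (29.2 kJ/mol) occurs with SH at 0°.

0°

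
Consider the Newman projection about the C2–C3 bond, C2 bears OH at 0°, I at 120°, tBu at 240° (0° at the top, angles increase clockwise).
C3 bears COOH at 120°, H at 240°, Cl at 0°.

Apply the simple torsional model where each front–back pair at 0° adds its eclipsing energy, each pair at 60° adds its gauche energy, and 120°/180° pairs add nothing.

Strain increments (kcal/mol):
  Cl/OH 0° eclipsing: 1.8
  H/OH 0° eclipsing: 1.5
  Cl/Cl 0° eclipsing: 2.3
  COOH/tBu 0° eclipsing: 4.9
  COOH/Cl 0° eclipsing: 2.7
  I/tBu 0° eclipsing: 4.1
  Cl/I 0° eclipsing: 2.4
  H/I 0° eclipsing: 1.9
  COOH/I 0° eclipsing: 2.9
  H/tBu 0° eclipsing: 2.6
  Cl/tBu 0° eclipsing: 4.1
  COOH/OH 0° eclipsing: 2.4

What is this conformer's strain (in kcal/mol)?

7.3 kcal/mol

This conformer (eclipsed): OH–Cl eclipsed, I–COOH eclipsed, tBu–H eclipsed; 1.8 + 2.9 + 2.6 = 7.3 kcal/mol.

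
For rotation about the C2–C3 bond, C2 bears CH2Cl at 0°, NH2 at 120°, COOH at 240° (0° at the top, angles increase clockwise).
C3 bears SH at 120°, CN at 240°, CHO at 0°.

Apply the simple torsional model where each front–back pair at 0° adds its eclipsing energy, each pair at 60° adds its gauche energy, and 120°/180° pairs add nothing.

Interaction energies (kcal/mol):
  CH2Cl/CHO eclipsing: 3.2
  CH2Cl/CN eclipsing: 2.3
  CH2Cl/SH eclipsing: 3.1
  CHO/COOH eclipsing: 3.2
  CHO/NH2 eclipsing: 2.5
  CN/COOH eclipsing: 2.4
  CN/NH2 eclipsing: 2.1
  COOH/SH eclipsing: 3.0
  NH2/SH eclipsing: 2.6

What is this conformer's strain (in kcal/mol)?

This conformer (eclipsed): CH2Cl(0°)/CHO(0°) eclipsed 3.2; NH2(120°)/SH(120°) eclipsed 2.6; COOH(240°)/CN(240°) eclipsed 2.4 → 8.2 kcal/mol.

8.2 kcal/mol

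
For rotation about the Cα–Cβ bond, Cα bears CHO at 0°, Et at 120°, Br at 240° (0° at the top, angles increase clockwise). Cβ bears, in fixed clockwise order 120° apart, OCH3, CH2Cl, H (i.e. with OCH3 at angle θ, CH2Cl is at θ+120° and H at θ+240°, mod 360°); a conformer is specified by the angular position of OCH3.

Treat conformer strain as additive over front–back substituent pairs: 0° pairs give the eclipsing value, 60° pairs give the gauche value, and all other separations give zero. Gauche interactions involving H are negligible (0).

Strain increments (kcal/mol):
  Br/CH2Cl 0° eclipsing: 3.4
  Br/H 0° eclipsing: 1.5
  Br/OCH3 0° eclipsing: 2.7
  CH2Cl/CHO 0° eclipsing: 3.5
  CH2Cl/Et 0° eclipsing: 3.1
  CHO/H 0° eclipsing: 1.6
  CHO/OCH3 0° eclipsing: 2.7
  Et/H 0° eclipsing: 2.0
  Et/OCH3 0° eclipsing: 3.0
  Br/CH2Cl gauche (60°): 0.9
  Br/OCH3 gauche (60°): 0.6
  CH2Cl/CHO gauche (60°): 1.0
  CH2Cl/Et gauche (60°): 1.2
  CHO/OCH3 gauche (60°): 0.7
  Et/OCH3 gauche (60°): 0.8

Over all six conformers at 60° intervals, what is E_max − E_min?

4.9 kcal/mol

OCH3 at 0° (eclipsed): CHO(0°)/OCH3(0°) eclipsed 2.7; Et(120°)/CH2Cl(120°) eclipsed 3.1; Br(240°)/H(240°) eclipsed 1.5 → 7.3 kcal/mol.
OCH3 at 60° (staggered): CHO(0°)/OCH3(60°) gauche 0.7; Et(120°)/OCH3(60°) gauche 0.8; Et(120°)/CH2Cl(180°) gauche 1.2; Br(240°)/CH2Cl(180°) gauche 0.9 → 3.6 kcal/mol.
OCH3 at 120° (eclipsed): CHO(0°)/H(0°) eclipsed 1.6; Et(120°)/OCH3(120°) eclipsed 3.0; Br(240°)/CH2Cl(240°) eclipsed 3.4 → 8.0 kcal/mol.
OCH3 at 180° (staggered): CHO(0°)/CH2Cl(300°) gauche 1.0; Et(120°)/OCH3(180°) gauche 0.8; Br(240°)/OCH3(180°) gauche 0.6; Br(240°)/CH2Cl(300°) gauche 0.9 → 3.3 kcal/mol.
OCH3 at 240° (eclipsed): CHO(0°)/CH2Cl(0°) eclipsed 3.5; Et(120°)/H(120°) eclipsed 2.0; Br(240°)/OCH3(240°) eclipsed 2.7 → 8.2 kcal/mol.
OCH3 at 300° (staggered): CHO(0°)/OCH3(300°) gauche 0.7; CHO(0°)/CH2Cl(60°) gauche 1.0; Et(120°)/CH2Cl(60°) gauche 1.2; Br(240°)/OCH3(300°) gauche 0.6 → 3.5 kcal/mol.
Max at 240° (8.2 kcal/mol), min at 180° (3.3 kcal/mol); barrier = 4.9 kcal/mol.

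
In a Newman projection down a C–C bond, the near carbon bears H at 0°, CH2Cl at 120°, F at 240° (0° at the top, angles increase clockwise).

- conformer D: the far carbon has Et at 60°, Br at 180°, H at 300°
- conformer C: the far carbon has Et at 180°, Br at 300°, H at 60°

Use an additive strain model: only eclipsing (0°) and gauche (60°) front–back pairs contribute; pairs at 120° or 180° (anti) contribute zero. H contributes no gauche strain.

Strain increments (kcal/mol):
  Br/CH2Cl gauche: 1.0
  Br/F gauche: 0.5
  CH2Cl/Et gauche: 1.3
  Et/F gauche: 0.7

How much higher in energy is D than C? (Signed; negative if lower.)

D (staggered): CH2Cl–Et gauche, CH2Cl–Br gauche, F–Br gauche; 1.3 + 1.0 + 0.5 = 2.8 kcal/mol.
C (staggered): CH2Cl–Et gauche, F–Et gauche, F–Br gauche; 1.3 + 0.7 + 0.5 = 2.5 kcal/mol.
E(D) − E(C) = 2.8 − 2.5 = +0.3 kcal/mol.

+0.3 kcal/mol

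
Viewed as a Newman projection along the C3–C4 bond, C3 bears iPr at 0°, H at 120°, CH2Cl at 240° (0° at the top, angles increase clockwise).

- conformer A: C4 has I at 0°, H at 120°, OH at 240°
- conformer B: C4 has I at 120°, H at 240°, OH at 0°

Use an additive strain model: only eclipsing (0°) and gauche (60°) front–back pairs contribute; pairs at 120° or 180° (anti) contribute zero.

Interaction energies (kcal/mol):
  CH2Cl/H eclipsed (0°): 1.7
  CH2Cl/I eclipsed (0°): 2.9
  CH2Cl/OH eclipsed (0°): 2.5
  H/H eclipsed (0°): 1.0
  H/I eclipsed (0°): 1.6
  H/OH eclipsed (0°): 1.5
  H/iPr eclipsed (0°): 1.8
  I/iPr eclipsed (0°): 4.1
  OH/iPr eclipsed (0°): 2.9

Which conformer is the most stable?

B

A is eclipsed. iPr at 0° is eclipsed with I at 0° (4.1); H at 120° is eclipsed with H at 120° (1.0); CH2Cl at 240° is eclipsed with OH at 240° (2.5). Total 7.6 kcal/mol.
B is eclipsed. iPr at 0° is eclipsed with OH at 0° (2.9); H at 120° is eclipsed with I at 120° (1.6); CH2Cl at 240° is eclipsed with H at 240° (1.7). Total 6.2 kcal/mol.
B has the lowest total (6.2 kcal/mol).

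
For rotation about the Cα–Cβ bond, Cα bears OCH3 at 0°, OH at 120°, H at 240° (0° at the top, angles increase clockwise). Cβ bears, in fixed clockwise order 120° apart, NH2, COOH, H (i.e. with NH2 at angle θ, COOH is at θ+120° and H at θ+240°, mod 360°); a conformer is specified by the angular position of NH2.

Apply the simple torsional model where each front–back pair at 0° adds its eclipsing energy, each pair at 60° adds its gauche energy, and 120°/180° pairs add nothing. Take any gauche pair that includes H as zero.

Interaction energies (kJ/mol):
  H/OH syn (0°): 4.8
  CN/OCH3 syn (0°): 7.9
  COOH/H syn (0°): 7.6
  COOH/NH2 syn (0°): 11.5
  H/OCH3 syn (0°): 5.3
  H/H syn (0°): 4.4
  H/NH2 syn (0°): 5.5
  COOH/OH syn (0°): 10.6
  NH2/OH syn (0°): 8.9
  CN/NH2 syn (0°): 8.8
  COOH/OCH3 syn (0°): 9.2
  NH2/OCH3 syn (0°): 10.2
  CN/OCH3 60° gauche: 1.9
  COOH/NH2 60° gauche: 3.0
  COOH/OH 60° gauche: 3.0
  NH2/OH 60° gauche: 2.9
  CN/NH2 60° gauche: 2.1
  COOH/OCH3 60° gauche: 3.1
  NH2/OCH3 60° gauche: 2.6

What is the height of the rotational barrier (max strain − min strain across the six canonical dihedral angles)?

NH2 at 0° (eclipsed): OCH3(0°)/NH2(0°) eclipsed 10.2; OH(120°)/COOH(120°) eclipsed 10.6; H(240°)/H(240°) eclipsed 4.4 → 25.2 kJ/mol.
NH2 at 60° (staggered): OCH3(0°)/NH2(60°) gauche 2.6; OH(120°)/NH2(60°) gauche 2.9; OH(120°)/COOH(180°) gauche 3.0 → 8.5 kJ/mol.
NH2 at 120° (eclipsed): OCH3(0°)/H(0°) eclipsed 5.3; OH(120°)/NH2(120°) eclipsed 8.9; H(240°)/COOH(240°) eclipsed 7.6 → 21.8 kJ/mol.
NH2 at 180° (staggered): OCH3(0°)/COOH(300°) gauche 3.1; OH(120°)/NH2(180°) gauche 2.9 → 6.0 kJ/mol.
NH2 at 240° (eclipsed): OCH3(0°)/COOH(0°) eclipsed 9.2; OH(120°)/H(120°) eclipsed 4.8; H(240°)/NH2(240°) eclipsed 5.5 → 19.5 kJ/mol.
NH2 at 300° (staggered): OCH3(0°)/NH2(300°) gauche 2.6; OCH3(0°)/COOH(60°) gauche 3.1; OH(120°)/COOH(60°) gauche 3.0 → 8.7 kJ/mol.
Max at 0° (25.2 kJ/mol), min at 180° (6.0 kJ/mol); barrier = 19.2 kJ/mol.

19.2 kJ/mol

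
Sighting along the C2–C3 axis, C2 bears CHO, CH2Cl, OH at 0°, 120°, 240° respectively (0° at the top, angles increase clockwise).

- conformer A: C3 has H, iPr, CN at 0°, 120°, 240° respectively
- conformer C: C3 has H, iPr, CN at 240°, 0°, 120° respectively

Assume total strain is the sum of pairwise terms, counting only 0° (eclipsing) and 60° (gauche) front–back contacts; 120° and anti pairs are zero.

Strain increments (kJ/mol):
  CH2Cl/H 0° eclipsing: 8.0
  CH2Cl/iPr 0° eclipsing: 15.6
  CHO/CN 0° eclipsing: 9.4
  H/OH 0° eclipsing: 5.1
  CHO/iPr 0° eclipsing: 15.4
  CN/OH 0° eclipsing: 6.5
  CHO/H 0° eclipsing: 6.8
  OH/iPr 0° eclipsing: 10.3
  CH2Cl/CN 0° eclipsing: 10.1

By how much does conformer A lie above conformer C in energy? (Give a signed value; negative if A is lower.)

A is eclipsed. CHO at 0° is eclipsed with H at 0° (6.8); CH2Cl at 120° is eclipsed with iPr at 120° (15.6); OH at 240° is eclipsed with CN at 240° (6.5). Total 28.9 kJ/mol.
C is eclipsed. CHO at 0° is eclipsed with iPr at 0° (15.4); CH2Cl at 120° is eclipsed with CN at 120° (10.1); OH at 240° is eclipsed with H at 240° (5.1). Total 30.6 kJ/mol.
E(A) − E(C) = 28.9 − 30.6 = -1.7 kJ/mol.

-1.7 kJ/mol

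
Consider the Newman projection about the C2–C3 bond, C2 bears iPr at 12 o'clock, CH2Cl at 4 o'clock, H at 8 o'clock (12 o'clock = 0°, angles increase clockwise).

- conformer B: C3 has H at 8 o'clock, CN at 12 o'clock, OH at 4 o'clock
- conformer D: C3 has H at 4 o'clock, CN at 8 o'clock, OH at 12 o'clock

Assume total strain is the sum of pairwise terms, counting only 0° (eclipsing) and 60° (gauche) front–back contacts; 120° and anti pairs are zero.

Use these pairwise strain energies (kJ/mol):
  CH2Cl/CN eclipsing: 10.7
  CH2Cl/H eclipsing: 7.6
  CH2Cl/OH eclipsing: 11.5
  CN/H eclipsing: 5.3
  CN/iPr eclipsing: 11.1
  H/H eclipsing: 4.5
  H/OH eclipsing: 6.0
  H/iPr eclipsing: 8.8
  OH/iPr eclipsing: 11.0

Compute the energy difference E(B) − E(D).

B (eclipsed): iPr(0°)/CN(0°) eclipsed 11.1; CH2Cl(120°)/OH(120°) eclipsed 11.5; H(240°)/H(240°) eclipsed 4.5 → 27.1 kJ/mol.
D (eclipsed): iPr(0°)/OH(0°) eclipsed 11.0; CH2Cl(120°)/H(120°) eclipsed 7.6; H(240°)/CN(240°) eclipsed 5.3 → 23.9 kJ/mol.
E(B) − E(D) = 27.1 − 23.9 = +3.2 kJ/mol.

+3.2 kJ/mol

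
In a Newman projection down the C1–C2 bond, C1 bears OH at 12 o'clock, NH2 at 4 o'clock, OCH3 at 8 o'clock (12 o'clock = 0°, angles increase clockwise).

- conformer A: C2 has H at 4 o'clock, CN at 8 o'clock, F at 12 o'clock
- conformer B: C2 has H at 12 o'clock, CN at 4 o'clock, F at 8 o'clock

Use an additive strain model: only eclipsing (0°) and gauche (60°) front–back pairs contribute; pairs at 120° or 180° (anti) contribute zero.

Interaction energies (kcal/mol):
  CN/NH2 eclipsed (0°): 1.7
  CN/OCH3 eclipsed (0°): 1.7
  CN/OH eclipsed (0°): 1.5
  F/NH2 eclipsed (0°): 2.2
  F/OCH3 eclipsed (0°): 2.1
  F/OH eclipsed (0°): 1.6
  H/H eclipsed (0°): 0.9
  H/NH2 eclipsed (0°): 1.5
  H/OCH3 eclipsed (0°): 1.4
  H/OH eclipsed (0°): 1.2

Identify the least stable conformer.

A (eclipsed): OH(0°)/F(0°) eclipsed 1.6; NH2(120°)/H(120°) eclipsed 1.5; OCH3(240°)/CN(240°) eclipsed 1.7 → 4.8 kcal/mol.
B (eclipsed): OH(0°)/H(0°) eclipsed 1.2; NH2(120°)/CN(120°) eclipsed 1.7; OCH3(240°)/F(240°) eclipsed 2.1 → 5.0 kcal/mol.
B has the highest total (5.0 kcal/mol).

B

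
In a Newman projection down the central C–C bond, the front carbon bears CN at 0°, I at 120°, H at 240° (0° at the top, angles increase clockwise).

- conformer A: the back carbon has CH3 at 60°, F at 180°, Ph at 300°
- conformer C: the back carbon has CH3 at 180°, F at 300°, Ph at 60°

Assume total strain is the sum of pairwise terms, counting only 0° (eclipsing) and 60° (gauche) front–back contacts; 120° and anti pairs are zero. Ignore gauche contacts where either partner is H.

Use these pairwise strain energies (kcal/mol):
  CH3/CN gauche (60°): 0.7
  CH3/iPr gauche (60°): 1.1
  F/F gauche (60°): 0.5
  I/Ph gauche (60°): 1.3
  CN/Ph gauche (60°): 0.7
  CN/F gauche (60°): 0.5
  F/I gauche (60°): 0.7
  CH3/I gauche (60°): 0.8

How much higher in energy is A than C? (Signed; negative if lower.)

-0.4 kcal/mol

A (staggered): CN–CH3 gauche, CN–Ph gauche, I–CH3 gauche, I–F gauche; 0.7 + 0.7 + 0.8 + 0.7 = 2.9 kcal/mol.
C (staggered): CN–F gauche, CN–Ph gauche, I–CH3 gauche, I–Ph gauche; 0.5 + 0.7 + 0.8 + 1.3 = 3.3 kcal/mol.
E(A) − E(C) = 2.9 − 3.3 = -0.4 kcal/mol.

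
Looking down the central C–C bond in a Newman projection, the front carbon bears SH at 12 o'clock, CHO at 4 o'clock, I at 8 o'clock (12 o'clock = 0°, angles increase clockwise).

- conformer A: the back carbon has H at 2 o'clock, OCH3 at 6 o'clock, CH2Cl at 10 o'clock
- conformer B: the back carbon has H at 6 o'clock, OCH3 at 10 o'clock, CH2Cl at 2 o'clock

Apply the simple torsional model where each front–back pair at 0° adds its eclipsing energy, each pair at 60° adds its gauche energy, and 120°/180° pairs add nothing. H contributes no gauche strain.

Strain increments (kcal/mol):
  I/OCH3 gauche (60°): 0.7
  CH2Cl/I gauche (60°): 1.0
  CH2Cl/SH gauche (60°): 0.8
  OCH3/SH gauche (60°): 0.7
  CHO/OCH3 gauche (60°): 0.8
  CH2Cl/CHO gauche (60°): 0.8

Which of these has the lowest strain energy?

A (staggered): SH–CH2Cl gauche, CHO–OCH3 gauche, I–OCH3 gauche, I–CH2Cl gauche; 0.8 + 0.8 + 0.7 + 1.0 = 3.3 kcal/mol.
B (staggered): SH–OCH3 gauche, SH–CH2Cl gauche, CHO–CH2Cl gauche, I–OCH3 gauche; 0.7 + 0.8 + 0.8 + 0.7 = 3.0 kcal/mol.
B has the lowest total (3.0 kcal/mol).

B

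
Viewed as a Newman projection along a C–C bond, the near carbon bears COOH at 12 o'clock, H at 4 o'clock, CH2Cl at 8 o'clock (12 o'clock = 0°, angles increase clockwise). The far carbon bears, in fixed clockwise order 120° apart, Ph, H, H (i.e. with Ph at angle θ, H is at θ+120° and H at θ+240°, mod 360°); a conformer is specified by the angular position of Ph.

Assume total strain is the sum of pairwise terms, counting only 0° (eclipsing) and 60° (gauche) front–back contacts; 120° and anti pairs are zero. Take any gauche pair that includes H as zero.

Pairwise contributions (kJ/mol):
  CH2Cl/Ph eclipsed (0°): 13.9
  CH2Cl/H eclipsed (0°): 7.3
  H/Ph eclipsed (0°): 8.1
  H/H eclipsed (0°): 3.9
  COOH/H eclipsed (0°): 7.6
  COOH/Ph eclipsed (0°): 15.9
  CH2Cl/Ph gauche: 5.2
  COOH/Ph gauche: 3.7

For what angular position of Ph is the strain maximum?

0°

Ph at 0° (eclipsed): COOH–Ph eclipsed, H–H eclipsed, CH2Cl–H eclipsed; 15.9 + 3.9 + 7.3 = 27.1 kJ/mol.
Ph at 60° (staggered): COOH–Ph gauche; 3.7 = 3.7 kJ/mol.
Ph at 120° (eclipsed): COOH–H eclipsed, H–Ph eclipsed, CH2Cl–H eclipsed; 7.6 + 8.1 + 7.3 = 23.0 kJ/mol.
Ph at 180° (staggered): CH2Cl–Ph gauche; 5.2 = 5.2 kJ/mol.
Ph at 240° (eclipsed): COOH–H eclipsed, H–H eclipsed, CH2Cl–Ph eclipsed; 7.6 + 3.9 + 13.9 = 25.4 kJ/mol.
Ph at 300° (staggered): COOH–Ph gauche, CH2Cl–Ph gauche; 3.7 + 5.2 = 8.9 kJ/mol.
The maximum (27.1 kJ/mol) occurs with Ph at 0°.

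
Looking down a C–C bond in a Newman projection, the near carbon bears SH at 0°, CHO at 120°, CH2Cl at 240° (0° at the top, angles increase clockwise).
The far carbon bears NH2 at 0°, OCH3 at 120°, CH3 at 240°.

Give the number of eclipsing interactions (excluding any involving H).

Non-H eclipsing pairs: SH(0°)/NH2(0°); CHO(120°)/OCH3(120°); CH2Cl(240°)/CH3(240°) — 3 interactions.

3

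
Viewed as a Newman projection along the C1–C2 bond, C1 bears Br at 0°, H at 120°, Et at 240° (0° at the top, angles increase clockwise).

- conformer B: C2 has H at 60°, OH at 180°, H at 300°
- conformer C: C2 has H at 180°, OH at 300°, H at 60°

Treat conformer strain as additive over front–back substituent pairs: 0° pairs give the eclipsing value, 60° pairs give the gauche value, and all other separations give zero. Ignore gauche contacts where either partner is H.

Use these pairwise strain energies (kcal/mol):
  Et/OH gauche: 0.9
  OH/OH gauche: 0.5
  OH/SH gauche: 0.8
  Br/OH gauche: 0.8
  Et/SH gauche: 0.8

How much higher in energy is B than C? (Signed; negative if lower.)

-0.8 kcal/mol

B (staggered): Et–OH gauche; 0.9 = 0.9 kcal/mol.
C (staggered): Br–OH gauche, Et–OH gauche; 0.8 + 0.9 = 1.7 kcal/mol.
E(B) − E(C) = 0.9 − 1.7 = -0.8 kcal/mol.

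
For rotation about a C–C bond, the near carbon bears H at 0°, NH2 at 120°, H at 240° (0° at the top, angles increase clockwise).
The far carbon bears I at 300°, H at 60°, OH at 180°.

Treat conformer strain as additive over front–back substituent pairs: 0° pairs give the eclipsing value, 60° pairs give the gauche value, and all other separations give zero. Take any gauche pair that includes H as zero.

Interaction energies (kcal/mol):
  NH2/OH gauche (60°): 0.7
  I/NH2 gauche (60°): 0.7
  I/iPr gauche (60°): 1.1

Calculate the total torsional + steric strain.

This conformer (staggered): NH2–OH gauche; 0.7 = 0.7 kcal/mol.

0.7 kcal/mol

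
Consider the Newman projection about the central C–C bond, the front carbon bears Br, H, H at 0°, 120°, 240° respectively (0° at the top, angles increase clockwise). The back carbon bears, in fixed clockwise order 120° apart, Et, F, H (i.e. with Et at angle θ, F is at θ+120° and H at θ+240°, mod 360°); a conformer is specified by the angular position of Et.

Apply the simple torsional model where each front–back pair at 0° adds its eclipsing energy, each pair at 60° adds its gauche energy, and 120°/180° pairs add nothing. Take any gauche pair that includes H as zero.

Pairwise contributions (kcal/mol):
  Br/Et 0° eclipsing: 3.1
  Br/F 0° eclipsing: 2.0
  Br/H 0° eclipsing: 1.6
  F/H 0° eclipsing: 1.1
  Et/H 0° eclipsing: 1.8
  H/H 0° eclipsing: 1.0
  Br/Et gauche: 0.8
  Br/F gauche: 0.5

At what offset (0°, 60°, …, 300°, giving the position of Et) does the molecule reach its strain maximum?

0°

Et at 0° (eclipsed): Br–Et eclipsed, H–F eclipsed, H–H eclipsed; 3.1 + 1.1 + 1.0 = 5.2 kcal/mol.
Et at 60° (staggered): Br–Et gauche; 0.8 = 0.8 kcal/mol.
Et at 120° (eclipsed): Br–H eclipsed, H–Et eclipsed, H–F eclipsed; 1.6 + 1.8 + 1.1 = 4.5 kcal/mol.
Et at 180° (staggered): Br–F gauche; 0.5 = 0.5 kcal/mol.
Et at 240° (eclipsed): Br–F eclipsed, H–H eclipsed, H–Et eclipsed; 2.0 + 1.0 + 1.8 = 4.8 kcal/mol.
Et at 300° (staggered): Br–Et gauche, Br–F gauche; 0.8 + 0.5 = 1.3 kcal/mol.
The maximum (5.2 kcal/mol) occurs with Et at 0°.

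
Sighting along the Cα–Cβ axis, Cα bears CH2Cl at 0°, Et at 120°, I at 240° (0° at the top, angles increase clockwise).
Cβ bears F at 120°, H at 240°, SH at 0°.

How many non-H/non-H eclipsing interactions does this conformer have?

2

Non-H eclipsing pairs: CH2Cl(0°)/SH(0°); Et(120°)/F(120°) — 2 interactions.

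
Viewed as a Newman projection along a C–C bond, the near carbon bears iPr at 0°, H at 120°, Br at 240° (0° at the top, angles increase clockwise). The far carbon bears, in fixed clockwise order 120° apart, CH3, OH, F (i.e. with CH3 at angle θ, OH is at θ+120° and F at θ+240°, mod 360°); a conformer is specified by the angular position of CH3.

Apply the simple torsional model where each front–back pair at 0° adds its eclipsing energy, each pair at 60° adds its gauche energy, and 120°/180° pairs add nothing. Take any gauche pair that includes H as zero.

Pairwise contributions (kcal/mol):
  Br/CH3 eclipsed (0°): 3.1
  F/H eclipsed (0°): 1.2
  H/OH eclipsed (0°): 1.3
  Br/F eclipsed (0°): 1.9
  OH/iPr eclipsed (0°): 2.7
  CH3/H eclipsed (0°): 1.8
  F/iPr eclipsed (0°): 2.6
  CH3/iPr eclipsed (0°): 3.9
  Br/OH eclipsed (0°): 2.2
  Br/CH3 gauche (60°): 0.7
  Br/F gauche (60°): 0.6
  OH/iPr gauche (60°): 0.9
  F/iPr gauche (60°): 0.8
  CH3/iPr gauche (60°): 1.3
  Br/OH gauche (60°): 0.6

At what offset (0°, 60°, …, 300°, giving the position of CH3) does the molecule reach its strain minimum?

180°

CH3 at 0° (eclipsed): iPr–CH3 eclipsed, H–OH eclipsed, Br–F eclipsed; 3.9 + 1.3 + 1.9 = 7.1 kcal/mol.
CH3 at 60° (staggered): iPr–CH3 gauche, iPr–F gauche, Br–OH gauche, Br–F gauche; 1.3 + 0.8 + 0.6 + 0.6 = 3.3 kcal/mol.
CH3 at 120° (eclipsed): iPr–F eclipsed, H–CH3 eclipsed, Br–OH eclipsed; 2.6 + 1.8 + 2.2 = 6.6 kcal/mol.
CH3 at 180° (staggered): iPr–OH gauche, iPr–F gauche, Br–CH3 gauche, Br–OH gauche; 0.9 + 0.8 + 0.7 + 0.6 = 3.0 kcal/mol.
CH3 at 240° (eclipsed): iPr–OH eclipsed, H–F eclipsed, Br–CH3 eclipsed; 2.7 + 1.2 + 3.1 = 7.0 kcal/mol.
CH3 at 300° (staggered): iPr–CH3 gauche, iPr–OH gauche, Br–CH3 gauche, Br–F gauche; 1.3 + 0.9 + 0.7 + 0.6 = 3.5 kcal/mol.
The minimum (3.0 kcal/mol) occurs with CH3 at 180°.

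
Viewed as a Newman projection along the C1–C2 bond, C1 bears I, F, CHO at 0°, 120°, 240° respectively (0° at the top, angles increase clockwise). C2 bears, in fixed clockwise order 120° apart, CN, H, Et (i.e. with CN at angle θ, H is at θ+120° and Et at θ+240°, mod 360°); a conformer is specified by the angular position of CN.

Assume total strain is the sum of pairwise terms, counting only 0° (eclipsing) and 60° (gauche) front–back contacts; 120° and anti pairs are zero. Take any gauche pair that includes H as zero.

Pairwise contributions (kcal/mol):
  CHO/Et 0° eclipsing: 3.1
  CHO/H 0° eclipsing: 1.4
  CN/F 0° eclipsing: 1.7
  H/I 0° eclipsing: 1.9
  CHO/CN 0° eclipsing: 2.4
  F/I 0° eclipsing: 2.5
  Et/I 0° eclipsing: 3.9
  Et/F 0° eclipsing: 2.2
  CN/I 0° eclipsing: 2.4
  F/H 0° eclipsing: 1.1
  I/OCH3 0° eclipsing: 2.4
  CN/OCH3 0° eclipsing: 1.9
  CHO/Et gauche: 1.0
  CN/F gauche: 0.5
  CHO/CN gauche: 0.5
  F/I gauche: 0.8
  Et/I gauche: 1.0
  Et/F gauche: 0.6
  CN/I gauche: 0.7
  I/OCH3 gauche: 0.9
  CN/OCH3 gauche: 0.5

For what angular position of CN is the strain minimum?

180°

CN at 0° is eclipsed. I at 0° is eclipsed with CN at 0° (2.4); F at 120° is eclipsed with H at 120° (1.1); CHO at 240° is eclipsed with Et at 240° (3.1). Total 6.6 kcal/mol.
CN at 60° is staggered. I at 0° is gauche with CN at 60° (0.7); I at 0° is gauche with Et at 300° (1.0); F at 120° is gauche with CN at 60° (0.5); CHO at 240° is gauche with Et at 300° (1.0). Total 3.2 kcal/mol.
CN at 120° is eclipsed. I at 0° is eclipsed with Et at 0° (3.9); F at 120° is eclipsed with CN at 120° (1.7); CHO at 240° is eclipsed with H at 240° (1.4). Total 7.0 kcal/mol.
CN at 180° is staggered. I at 0° is gauche with Et at 60° (1.0); F at 120° is gauche with CN at 180° (0.5); F at 120° is gauche with Et at 60° (0.6); CHO at 240° is gauche with CN at 180° (0.5). Total 2.6 kcal/mol.
CN at 240° is eclipsed. I at 0° is eclipsed with H at 0° (1.9); F at 120° is eclipsed with Et at 120° (2.2); CHO at 240° is eclipsed with CN at 240° (2.4). Total 6.5 kcal/mol.
CN at 300° is staggered. I at 0° is gauche with CN at 300° (0.7); F at 120° is gauche with Et at 180° (0.6); CHO at 240° is gauche with CN at 300° (0.5); CHO at 240° is gauche with Et at 180° (1.0). Total 2.8 kcal/mol.
The minimum (2.6 kcal/mol) occurs with CN at 180°.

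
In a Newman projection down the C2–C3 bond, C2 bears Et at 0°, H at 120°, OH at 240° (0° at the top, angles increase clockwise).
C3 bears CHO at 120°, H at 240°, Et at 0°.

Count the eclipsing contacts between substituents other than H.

1

Non-H eclipsing pairs: Et(0°)/Et(0°) — 1 interaction.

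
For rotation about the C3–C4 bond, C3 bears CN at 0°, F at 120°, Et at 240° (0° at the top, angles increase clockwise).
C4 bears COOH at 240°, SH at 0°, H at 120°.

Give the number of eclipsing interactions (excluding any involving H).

Non-H eclipsing pairs: CN(0°)/SH(0°); Et(240°)/COOH(240°) — 2 interactions.

2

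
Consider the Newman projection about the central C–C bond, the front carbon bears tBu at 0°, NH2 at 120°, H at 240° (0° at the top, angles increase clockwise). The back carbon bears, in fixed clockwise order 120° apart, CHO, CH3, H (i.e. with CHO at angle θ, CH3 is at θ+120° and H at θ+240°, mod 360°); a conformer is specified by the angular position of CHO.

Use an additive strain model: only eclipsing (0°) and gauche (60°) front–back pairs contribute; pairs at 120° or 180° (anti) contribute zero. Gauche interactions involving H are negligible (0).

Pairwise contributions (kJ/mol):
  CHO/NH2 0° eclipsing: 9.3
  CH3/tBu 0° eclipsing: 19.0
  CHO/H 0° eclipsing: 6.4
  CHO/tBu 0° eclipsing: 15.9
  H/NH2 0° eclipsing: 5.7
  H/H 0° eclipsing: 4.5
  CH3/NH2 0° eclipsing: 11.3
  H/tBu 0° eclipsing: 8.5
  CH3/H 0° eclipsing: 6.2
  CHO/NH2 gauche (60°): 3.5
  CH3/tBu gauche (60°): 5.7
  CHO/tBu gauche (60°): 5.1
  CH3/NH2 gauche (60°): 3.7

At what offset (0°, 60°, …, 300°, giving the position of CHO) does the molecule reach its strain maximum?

CHO at 0° (eclipsed): tBu(0°)/CHO(0°) eclipsed 15.9; NH2(120°)/CH3(120°) eclipsed 11.3; H(240°)/H(240°) eclipsed 4.5 → 31.7 kJ/mol.
CHO at 60° (staggered): tBu(0°)/CHO(60°) gauche 5.1; NH2(120°)/CHO(60°) gauche 3.5; NH2(120°)/CH3(180°) gauche 3.7 → 12.3 kJ/mol.
CHO at 120° (eclipsed): tBu(0°)/H(0°) eclipsed 8.5; NH2(120°)/CHO(120°) eclipsed 9.3; H(240°)/CH3(240°) eclipsed 6.2 → 24.0 kJ/mol.
CHO at 180° (staggered): tBu(0°)/CH3(300°) gauche 5.7; NH2(120°)/CHO(180°) gauche 3.5 → 9.2 kJ/mol.
CHO at 240° (eclipsed): tBu(0°)/CH3(0°) eclipsed 19.0; NH2(120°)/H(120°) eclipsed 5.7; H(240°)/CHO(240°) eclipsed 6.4 → 31.1 kJ/mol.
CHO at 300° (staggered): tBu(0°)/CHO(300°) gauche 5.1; tBu(0°)/CH3(60°) gauche 5.7; NH2(120°)/CH3(60°) gauche 3.7 → 14.5 kJ/mol.
The maximum (31.7 kJ/mol) occurs with CHO at 0°.

0°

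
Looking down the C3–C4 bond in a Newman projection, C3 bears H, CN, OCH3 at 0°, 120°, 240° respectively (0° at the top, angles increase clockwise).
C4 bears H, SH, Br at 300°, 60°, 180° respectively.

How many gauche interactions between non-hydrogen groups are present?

Non-H gauche pairs: CN(120°)/SH(60°); CN(120°)/Br(180°); OCH3(240°)/Br(180°) — 3 interactions.

3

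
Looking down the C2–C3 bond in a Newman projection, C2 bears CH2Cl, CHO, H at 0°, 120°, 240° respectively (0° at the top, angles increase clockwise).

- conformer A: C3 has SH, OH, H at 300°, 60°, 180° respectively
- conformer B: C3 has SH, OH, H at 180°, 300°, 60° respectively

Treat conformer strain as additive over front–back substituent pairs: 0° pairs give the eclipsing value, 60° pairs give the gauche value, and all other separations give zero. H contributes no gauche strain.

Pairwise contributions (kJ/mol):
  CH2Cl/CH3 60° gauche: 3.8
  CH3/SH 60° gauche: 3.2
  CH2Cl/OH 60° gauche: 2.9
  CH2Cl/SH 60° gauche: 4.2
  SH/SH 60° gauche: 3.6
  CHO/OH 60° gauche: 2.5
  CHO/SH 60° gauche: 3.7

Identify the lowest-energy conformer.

B

A (staggered): CH2Cl–SH gauche, CH2Cl–OH gauche, CHO–OH gauche; 4.2 + 2.9 + 2.5 = 9.6 kJ/mol.
B (staggered): CH2Cl–OH gauche, CHO–SH gauche; 2.9 + 3.7 = 6.6 kJ/mol.
B has the lowest total (6.6 kJ/mol).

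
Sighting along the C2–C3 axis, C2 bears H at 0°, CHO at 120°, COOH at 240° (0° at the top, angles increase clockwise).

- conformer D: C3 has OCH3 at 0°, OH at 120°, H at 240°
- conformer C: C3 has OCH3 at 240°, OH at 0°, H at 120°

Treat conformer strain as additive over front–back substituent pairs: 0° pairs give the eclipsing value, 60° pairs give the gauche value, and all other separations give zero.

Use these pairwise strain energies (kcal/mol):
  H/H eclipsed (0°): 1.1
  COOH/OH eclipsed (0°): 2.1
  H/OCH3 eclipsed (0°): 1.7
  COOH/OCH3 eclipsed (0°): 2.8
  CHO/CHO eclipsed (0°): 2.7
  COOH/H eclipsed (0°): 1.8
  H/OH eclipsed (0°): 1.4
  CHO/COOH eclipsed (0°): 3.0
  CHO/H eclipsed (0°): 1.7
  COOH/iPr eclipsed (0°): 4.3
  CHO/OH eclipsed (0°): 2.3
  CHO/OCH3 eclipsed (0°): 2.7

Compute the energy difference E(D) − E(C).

-0.1 kcal/mol

D (eclipsed): H(0°)/OCH3(0°) eclipsed 1.7; CHO(120°)/OH(120°) eclipsed 2.3; COOH(240°)/H(240°) eclipsed 1.8 → 5.8 kcal/mol.
C (eclipsed): H(0°)/OH(0°) eclipsed 1.4; CHO(120°)/H(120°) eclipsed 1.7; COOH(240°)/OCH3(240°) eclipsed 2.8 → 5.9 kcal/mol.
E(D) − E(C) = 5.8 − 5.9 = -0.1 kcal/mol.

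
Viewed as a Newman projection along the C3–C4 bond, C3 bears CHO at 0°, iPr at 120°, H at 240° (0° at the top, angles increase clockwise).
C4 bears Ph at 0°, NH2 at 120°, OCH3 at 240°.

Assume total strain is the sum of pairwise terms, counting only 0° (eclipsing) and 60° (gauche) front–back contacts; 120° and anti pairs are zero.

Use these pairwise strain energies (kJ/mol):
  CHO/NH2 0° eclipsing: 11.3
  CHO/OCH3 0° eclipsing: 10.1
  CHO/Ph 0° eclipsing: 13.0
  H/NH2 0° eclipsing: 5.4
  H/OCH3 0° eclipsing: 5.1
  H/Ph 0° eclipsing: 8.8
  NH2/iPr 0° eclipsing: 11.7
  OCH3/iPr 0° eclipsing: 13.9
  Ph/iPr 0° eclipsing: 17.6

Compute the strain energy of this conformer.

This conformer (eclipsed): CHO(0°)/Ph(0°) eclipsed 13.0; iPr(120°)/NH2(120°) eclipsed 11.7; H(240°)/OCH3(240°) eclipsed 5.1 → 29.8 kJ/mol.

29.8 kJ/mol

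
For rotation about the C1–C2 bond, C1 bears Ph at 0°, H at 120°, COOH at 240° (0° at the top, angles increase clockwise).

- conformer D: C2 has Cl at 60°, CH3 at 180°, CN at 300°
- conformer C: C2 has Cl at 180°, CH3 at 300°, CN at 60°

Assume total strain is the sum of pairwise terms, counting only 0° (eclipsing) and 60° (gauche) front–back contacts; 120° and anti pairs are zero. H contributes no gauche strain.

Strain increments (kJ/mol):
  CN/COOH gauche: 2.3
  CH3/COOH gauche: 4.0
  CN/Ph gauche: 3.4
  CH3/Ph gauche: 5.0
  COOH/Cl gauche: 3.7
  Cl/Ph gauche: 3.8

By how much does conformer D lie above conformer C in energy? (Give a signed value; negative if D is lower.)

D (staggered): Ph(0°)/Cl(60°) gauche 3.8; Ph(0°)/CN(300°) gauche 3.4; COOH(240°)/CH3(180°) gauche 4.0; COOH(240°)/CN(300°) gauche 2.3 → 13.5 kJ/mol.
C (staggered): Ph(0°)/CH3(300°) gauche 5.0; Ph(0°)/CN(60°) gauche 3.4; COOH(240°)/Cl(180°) gauche 3.7; COOH(240°)/CH3(300°) gauche 4.0 → 16.1 kJ/mol.
E(D) − E(C) = 13.5 − 16.1 = -2.6 kJ/mol.

-2.6 kJ/mol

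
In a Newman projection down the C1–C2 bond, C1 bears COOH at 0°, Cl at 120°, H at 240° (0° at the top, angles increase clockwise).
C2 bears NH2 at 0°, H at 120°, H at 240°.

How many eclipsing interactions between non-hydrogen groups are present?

1

Non-H eclipsing pairs: COOH(0°)/NH2(0°) — 1 interaction.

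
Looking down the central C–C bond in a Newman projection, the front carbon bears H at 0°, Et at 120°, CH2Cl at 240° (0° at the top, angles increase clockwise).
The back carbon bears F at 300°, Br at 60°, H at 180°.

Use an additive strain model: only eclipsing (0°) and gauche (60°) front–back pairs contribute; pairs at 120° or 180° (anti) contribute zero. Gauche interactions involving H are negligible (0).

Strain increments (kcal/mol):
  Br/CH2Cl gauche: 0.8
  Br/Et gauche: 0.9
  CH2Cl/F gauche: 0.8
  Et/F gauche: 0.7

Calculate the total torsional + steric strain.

1.7 kcal/mol

This conformer (staggered): Et(120°)/Br(60°) gauche 0.9; CH2Cl(240°)/F(300°) gauche 0.8 → 1.7 kcal/mol.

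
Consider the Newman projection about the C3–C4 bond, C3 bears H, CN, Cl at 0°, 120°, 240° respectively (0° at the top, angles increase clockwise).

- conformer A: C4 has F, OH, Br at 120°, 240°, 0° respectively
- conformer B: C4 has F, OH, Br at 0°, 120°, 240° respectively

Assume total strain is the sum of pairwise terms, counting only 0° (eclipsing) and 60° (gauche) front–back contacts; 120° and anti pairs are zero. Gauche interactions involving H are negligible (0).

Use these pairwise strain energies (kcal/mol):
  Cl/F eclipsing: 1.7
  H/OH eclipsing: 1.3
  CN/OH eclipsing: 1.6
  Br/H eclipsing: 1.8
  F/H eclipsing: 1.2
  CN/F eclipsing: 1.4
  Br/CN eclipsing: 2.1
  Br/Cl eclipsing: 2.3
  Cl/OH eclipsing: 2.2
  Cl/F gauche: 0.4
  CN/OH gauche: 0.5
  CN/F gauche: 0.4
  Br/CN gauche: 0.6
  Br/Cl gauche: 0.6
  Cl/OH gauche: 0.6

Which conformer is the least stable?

A (eclipsed): H(0°)/Br(0°) eclipsed 1.8; CN(120°)/F(120°) eclipsed 1.4; Cl(240°)/OH(240°) eclipsed 2.2 → 5.4 kcal/mol.
B (eclipsed): H(0°)/F(0°) eclipsed 1.2; CN(120°)/OH(120°) eclipsed 1.6; Cl(240°)/Br(240°) eclipsed 2.3 → 5.1 kcal/mol.
A has the highest total (5.4 kcal/mol).

A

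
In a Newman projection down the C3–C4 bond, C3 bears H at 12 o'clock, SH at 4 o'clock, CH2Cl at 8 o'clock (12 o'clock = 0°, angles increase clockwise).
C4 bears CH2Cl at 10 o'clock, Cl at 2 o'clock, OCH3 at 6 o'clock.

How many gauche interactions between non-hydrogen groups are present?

Non-H gauche pairs: SH(120°)/Cl(60°); SH(120°)/OCH3(180°); CH2Cl(240°)/CH2Cl(300°); CH2Cl(240°)/OCH3(180°) — 4 interactions.

4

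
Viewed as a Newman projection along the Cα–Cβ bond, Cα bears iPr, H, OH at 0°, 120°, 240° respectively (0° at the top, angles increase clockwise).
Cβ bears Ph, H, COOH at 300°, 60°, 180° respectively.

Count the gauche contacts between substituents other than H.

Non-H gauche pairs: iPr(0°)/Ph(300°); OH(240°)/Ph(300°); OH(240°)/COOH(180°) — 3 interactions.

3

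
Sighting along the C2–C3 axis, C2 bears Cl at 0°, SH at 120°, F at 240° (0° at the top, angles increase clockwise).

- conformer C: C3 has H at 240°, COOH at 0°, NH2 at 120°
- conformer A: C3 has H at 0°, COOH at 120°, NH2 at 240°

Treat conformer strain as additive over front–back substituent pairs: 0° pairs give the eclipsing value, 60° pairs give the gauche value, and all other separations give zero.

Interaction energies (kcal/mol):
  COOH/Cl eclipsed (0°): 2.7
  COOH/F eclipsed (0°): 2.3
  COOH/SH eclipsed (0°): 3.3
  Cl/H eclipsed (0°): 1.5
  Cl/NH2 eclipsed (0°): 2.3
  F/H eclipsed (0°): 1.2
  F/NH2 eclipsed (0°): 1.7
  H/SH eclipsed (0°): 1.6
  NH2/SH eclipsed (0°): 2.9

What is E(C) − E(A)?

C (eclipsed): Cl(0°)/COOH(0°) eclipsed 2.7; SH(120°)/NH2(120°) eclipsed 2.9; F(240°)/H(240°) eclipsed 1.2 → 6.8 kcal/mol.
A (eclipsed): Cl(0°)/H(0°) eclipsed 1.5; SH(120°)/COOH(120°) eclipsed 3.3; F(240°)/NH2(240°) eclipsed 1.7 → 6.5 kcal/mol.
E(C) − E(A) = 6.8 − 6.5 = +0.3 kcal/mol.

+0.3 kcal/mol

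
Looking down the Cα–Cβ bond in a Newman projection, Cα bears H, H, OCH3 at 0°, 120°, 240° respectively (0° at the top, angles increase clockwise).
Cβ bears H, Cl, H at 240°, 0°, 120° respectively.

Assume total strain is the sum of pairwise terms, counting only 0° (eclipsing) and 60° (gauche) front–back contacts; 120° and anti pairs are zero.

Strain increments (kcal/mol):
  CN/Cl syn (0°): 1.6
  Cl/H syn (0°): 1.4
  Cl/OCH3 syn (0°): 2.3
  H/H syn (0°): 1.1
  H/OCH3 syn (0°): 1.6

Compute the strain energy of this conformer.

4.1 kcal/mol

This conformer (eclipsed): H(0°)/Cl(0°) eclipsed 1.4; H(120°)/H(120°) eclipsed 1.1; OCH3(240°)/H(240°) eclipsed 1.6 → 4.1 kcal/mol.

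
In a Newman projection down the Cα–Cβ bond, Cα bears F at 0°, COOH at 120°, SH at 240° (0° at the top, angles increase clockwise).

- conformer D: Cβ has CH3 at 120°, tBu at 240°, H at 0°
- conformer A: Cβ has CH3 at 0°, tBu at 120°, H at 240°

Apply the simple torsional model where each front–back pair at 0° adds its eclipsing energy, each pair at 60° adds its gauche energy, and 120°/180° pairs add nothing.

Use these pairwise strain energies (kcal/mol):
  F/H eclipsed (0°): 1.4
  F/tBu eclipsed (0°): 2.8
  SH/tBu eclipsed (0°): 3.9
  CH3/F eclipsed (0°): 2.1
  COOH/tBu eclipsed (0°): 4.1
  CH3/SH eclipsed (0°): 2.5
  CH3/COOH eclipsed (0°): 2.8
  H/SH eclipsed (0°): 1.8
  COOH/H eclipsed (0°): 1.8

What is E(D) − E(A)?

D is eclipsed. F at 0° is eclipsed with H at 0° (1.4); COOH at 120° is eclipsed with CH3 at 120° (2.8); SH at 240° is eclipsed with tBu at 240° (3.9). Total 8.1 kcal/mol.
A is eclipsed. F at 0° is eclipsed with CH3 at 0° (2.1); COOH at 120° is eclipsed with tBu at 120° (4.1); SH at 240° is eclipsed with H at 240° (1.8). Total 8.0 kcal/mol.
E(D) − E(A) = 8.1 − 8.0 = +0.1 kcal/mol.

+0.1 kcal/mol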